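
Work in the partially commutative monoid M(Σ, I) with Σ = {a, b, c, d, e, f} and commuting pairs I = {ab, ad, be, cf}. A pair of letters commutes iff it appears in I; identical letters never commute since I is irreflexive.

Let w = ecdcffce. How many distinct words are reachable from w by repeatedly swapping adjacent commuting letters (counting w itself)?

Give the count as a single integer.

drop 0:e onto floor
drop 1:c onto {0:e}
drop 2:d onto {1:c}
drop 3:c onto {2:d}
drop 4:f onto {2:d}
drop 5:f onto {4:f}
drop 6:c onto {3:c}
drop 7:e onto {5:f, 6:c}
ground layer = {0:e}
drop-orders for the pieces not yet dropped (sum over which currently-grounded one goes next):
  1 to go: {7} 1
  2 to go: {5,7} 1  {6,7} 1
  3 to go: {3,6,7} 1  {4,5,7} 1  {5,6,7} 2
  4 to go: {3,5,6,7} 3  {4,5,6,7} 3
  5 to go: {3,4,5,6,7} 6
  6 to go: {2,3,4,5,6,7} 6
  if 0:e drops first: 6 orders

6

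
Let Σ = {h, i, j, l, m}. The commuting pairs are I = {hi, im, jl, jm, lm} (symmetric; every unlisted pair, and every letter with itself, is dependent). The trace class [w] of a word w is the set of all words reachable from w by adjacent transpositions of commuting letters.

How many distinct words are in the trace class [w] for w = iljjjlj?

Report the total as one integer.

15

piece 0:i — minimal
piece 1:l rests on {0:i}
piece 2:j rests on {0:i}
piece 3:j rests on {2:j}
piece 4:j rests on {3:j}
piece 5:l rests on {1:l}
piece 6:j rests on {4:j}
minimal pieces: {0:i}
ways to finish when only these pieces remain (= sum over removing one remaining piece with nothing left below it):
  1 left: {5}→1  {6}→1
  2 left: {1,5}→1  {4,6}→1  {5,6}→2
  3 left: {1,5,6}→3  {3,4,6}→1  {4,5,6}→3
  4 left: {1,4,5,6}→6  {2,3,4,6}→1  {3,4,5,6}→4
  5 left: {1,3,4,5,6}→10  {2,3,4,5,6}→5
  placing 0:i first → 15 extensions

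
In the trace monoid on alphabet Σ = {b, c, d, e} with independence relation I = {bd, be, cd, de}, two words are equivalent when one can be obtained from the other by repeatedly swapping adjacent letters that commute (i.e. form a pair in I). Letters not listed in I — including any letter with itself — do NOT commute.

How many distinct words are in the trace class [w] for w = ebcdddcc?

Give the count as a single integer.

drop 0:e onto floor
drop 1:b onto floor
drop 2:c onto {0:e, 1:b}
drop 3:d onto floor
drop 4:d onto {3:d}
drop 5:d onto {4:d}
drop 6:c onto {2:c}
drop 7:c onto {6:c}
ground layer = {0:e, 1:b, 3:d}
drop-orders for the pieces not yet dropped (sum over which currently-grounded one goes next):
  1 to go: {5} 1  {7} 1
  2 to go: {4,5} 1  {5,7} 2  {6,7} 1
  3 to go: {2,6,7} 1  {3,4,5} 1  {4,5,7} 3  {5,6,7} 3
  4 to go: {0,2,6,7} 1  {1,2,6,7} 1  {2,5,6,7} 4  {3,4,5,7} 4  {4,5,6,7} 6
  5 to go: {0,1,2,6,7} 2  {0,2,5,6,7} 5  {1,2,5,6,7} 5  {2,4,5,6,7} 10  {3,4,5,6,7} 10
  6 to go: {0,1,2,5,6,7} 12  {0,2,4,5,6,7} 15  {1,2,4,5,6,7} 15  {2,3,4,5,6,7} 20
  if 0:e drops first: 35 orders
  if 1:b drops first: 35 orders
  if 3:d drops first: 42 orders
heap linearizations: 112

112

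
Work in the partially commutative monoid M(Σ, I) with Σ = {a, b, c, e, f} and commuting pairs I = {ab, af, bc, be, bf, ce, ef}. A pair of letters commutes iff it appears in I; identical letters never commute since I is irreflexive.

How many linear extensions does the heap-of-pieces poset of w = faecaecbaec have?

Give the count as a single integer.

piece 0:f — minimal
piece 1:a — minimal
piece 2:e rests on {1:a}
piece 3:c rests on {0:f, 1:a}
piece 4:a rests on {2:e, 3:c}
piece 5:e rests on {4:a}
piece 6:c rests on {4:a}
piece 7:b — minimal
piece 8:a rests on {5:e, 6:c}
piece 9:e rests on {8:a}
piece 10:c rests on {8:a}
minimal pieces: {0:f, 1:a, 7:b}
ways to finish when only these pieces remain (= sum over removing one remaining piece with nothing left below it):
  1 left: {7}→1  {9}→1  {10}→1
  2 left: {7,9}→2  {7,10}→2  {9,10}→2
  3 left: {7,9,10}→6  {8,9,10}→2
  4 left: {5,8,9,10}→2  {6,8,9,10}→2  {7,8,9,10}→8
  5 left: {5,6,8,9,10}→4  {5,7,8,9,10}→10  {6,7,8,9,10}→10
  6 left: {4,5,6,8,9,10}→4  {5,6,7,8,9,10}→24
  7 left: {2,4,5,6,8,9,10}→4  {3,4,5,6,8,9,10}→4  {4,5,6,7,8,9,10}→28
  8 left: {0,3,4,5,6,8,9,10}→4  {2,3,4,5,6,8,9,10}→8  {2,4,5,6,7,8,9,10}→32  {3,4,5,6,7,8,9,10}→32
  9 left: {0,2,3,4,5,6,8,9,10}→12  {0,3,4,5,6,7,8,9,10}→36  {1,2,3,4,5,6,8,9,10}→8  {2,3,4,5,6,7,8,9,10}→72
  placing 0:f first → 80 extensions
  placing 1:a first → 120 extensions
  placing 7:b first → 20 extensions
total linear extensions = 220

220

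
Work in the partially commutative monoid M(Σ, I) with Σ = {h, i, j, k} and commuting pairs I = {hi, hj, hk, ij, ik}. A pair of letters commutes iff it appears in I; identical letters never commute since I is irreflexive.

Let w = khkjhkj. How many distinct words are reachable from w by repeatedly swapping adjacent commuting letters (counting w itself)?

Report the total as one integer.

21

#0=k has no predecessor
#1=h has no predecessor
#2=k depends on [0:k]
#3=j depends on [2:k]
#4=h depends on [1:h]
#5=k depends on [3:j]
#6=j depends on [5:k]
sources: [0:k, 1:h]
N(rest) = Σ N(rest − s) over sources s of rest; N(one piece) = 1:
  size 1 → [4]=1  [6]=1
  size 2 → [1,4]=1  [4,6]=2  [5,6]=1
  size 3 → [1,4,6]=3  [3,5,6]=1  [4,5,6]=3
  size 4 → [1,4,5,6]=6  [2,3,5,6]=1  [3,4,5,6]=4
  size 5 → [0,2,3,5,6]=1  [1,3,4,5,6]=10  [2,3,4,5,6]=5
  first=0(k) contributes 15
  first=1(h) contributes 6
|[w]| = 21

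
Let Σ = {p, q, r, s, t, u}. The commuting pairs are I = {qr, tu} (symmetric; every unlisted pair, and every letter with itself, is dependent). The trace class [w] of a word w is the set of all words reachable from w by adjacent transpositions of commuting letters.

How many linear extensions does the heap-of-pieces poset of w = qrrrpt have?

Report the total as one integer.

4

#0=q has no predecessor
#1=r has no predecessor
#2=r depends on [1:r]
#3=r depends on [2:r]
#4=p depends on [0:q, 3:r]
#5=t depends on [4:p]
sources: [0:q, 1:r]
N(rest) = Σ N(rest − s) over sources s of rest; N(one piece) = 1:
  size 1 → [5]=1
  size 2 → [4,5]=1
  size 3 → [0,4,5]=1  [3,4,5]=1
  size 4 → [0,3,4,5]=2  [2,3,4,5]=1
  first=0(q) contributes 1
  first=1(r) contributes 3
|[w]| = 4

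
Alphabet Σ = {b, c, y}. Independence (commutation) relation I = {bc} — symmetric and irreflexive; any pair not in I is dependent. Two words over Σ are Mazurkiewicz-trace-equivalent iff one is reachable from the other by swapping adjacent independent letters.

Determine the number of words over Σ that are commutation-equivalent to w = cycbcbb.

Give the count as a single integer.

10

drop 0:c onto floor
drop 1:y onto {0:c}
drop 2:c onto {1:y}
drop 3:b onto {1:y}
drop 4:c onto {2:c}
drop 5:b onto {3:b}
drop 6:b onto {5:b}
ground layer = {0:c}
drop-orders for the pieces not yet dropped (sum over which currently-grounded one goes next):
  1 to go: {4} 1  {6} 1
  2 to go: {2,4} 1  {4,6} 2  {5,6} 1
  3 to go: {2,4,6} 3  {3,5,6} 1  {4,5,6} 3
  4 to go: {2,4,5,6} 6  {3,4,5,6} 4
  5 to go: {2,3,4,5,6} 10
  if 0:c drops first: 10 orders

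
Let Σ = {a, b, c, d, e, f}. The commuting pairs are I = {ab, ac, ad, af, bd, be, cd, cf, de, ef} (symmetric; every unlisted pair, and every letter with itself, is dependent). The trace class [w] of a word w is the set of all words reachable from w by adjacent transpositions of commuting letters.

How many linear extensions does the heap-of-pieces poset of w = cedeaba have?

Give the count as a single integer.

drop 0:c onto floor
drop 1:e onto {0:c}
drop 2:d onto floor
drop 3:e onto {1:e}
drop 4:a onto {3:e}
drop 5:b onto {0:c}
drop 6:a onto {4:a}
ground layer = {0:c, 2:d}
drop-orders for the pieces not yet dropped (sum over which currently-grounded one goes next):
  1 to go: {2} 1  {5} 1  {6} 1
  2 to go: {2,5} 2  {2,6} 2  {4,6} 1  {5,6} 2
  3 to go: {2,4,6} 3  {2,5,6} 6  {3,4,6} 1  {4,5,6} 3
  4 to go: {1,3,4,6} 1  {2,3,4,6} 4  {2,4,5,6} 12  {3,4,5,6} 4
  5 to go: {1,2,3,4,6} 5  {1,3,4,5,6} 5  {2,3,4,5,6} 20
  if 0:c drops first: 30 orders
  if 2:d drops first: 5 orders
heap linearizations: 35

35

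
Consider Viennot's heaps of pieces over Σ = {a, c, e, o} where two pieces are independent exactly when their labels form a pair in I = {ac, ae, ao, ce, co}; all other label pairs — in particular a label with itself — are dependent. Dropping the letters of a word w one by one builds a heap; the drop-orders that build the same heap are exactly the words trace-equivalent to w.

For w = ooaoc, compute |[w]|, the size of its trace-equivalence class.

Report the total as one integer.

drop 0:o onto floor
drop 1:o onto {0:o}
drop 2:a onto floor
drop 3:o onto {1:o}
drop 4:c onto floor
ground layer = {0:o, 2:a, 4:c}
drop-orders for the pieces not yet dropped (sum over which currently-grounded one goes next):
  1 to go: {2} 1  {3} 1  {4} 1
  2 to go: {1,3} 1  {2,3} 2  {2,4} 2  {3,4} 2
  3 to go: {0,1,3} 1  {1,2,3} 3  {1,3,4} 3  {2,3,4} 6
  if 0:o drops first: 12 orders
  if 2:a drops first: 4 orders
  if 4:c drops first: 4 orders
heap linearizations: 20

20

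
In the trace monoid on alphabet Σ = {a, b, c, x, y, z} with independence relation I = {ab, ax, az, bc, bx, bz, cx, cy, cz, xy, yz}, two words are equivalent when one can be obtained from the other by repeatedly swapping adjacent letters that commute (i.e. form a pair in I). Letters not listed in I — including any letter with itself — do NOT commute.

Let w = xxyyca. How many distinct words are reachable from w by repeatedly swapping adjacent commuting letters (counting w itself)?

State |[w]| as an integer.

45

0(x) covers ∅
1(x) covers 0:x
2(y) covers ∅
3(y) covers 2:y
4(c) covers ∅
5(a) covers 3:y, 4:c
floor of heap: 0:x, 2:y, 4:c
completions by unplaced set U, small U first (add the entries for U minus each lowest piece of U):
  |U|=1: {1}:1  {5}:1
  |U|=2: {0,1}:1  {1,5}:2  {3,5}:1  {4,5}:1
  |U|=3: {0,1,5}:3  {1,3,5}:3  {1,4,5}:3  {2,3,5}:1  {3,4,5}:2
  |U|=4: {0,1,3,5}:6  {0,1,4,5}:6  {1,2,3,5}:4  {1,3,4,5}:8  {2,3,4,5}:3
  start at 0(x): 15
  start at 2(y): 20
  start at 4(c): 10
sum over floor = 45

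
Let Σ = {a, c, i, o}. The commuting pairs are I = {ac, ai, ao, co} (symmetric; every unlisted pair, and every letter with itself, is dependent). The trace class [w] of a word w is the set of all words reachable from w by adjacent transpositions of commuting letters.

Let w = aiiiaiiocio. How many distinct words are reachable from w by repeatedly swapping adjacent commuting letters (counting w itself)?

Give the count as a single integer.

drop 0:a onto floor
drop 1:i onto floor
drop 2:i onto {1:i}
drop 3:i onto {2:i}
drop 4:a onto {0:a}
drop 5:i onto {3:i}
drop 6:i onto {5:i}
drop 7:o onto {6:i}
drop 8:c onto {6:i}
drop 9:i onto {7:o, 8:c}
drop 10:o onto {9:i}
ground layer = {0:a, 1:i}
drop-orders for the pieces not yet dropped (sum over which currently-grounded one goes next):
  1 to go: {4} 1  {10} 1
  2 to go: {0,4} 1  {4,10} 2  {9,10} 1
  3 to go: {0,4,10} 3  {4,9,10} 3  {7,9,10} 1  {8,9,10} 1
  4 to go: {0,4,9,10} 6  {4,7,9,10} 4  {4,8,9,10} 4  {7,8,9,10} 2
  5 to go: {0,4,7,9,10} 10  {0,4,8,9,10} 10  {4,7,8,9,10} 10  {6,7,8,9,10} 2
  6 to go: {0,4,7,8,9,10} 30  {4,6,7,8,9,10} 12  {5,6,7,8,9,10} 2
  7 to go: {0,4,6,7,8,9,10} 42  {3,5,6,7,8,9,10} 2  {4,5,6,7,8,9,10} 14
  8 to go: {0,4,5,6,7,8,9,10} 56  {2,3,5,6,7,8,9,10} 2  {3,4,5,6,7,8,9,10} 16
  9 to go: {0,3,4,5,6,7,8,9,10} 72  {1,2,3,5,6,7,8,9,10} 2  {2,3,4,5,6,7,8,9,10} 18
  if 0:a drops first: 20 orders
  if 1:i drops first: 90 orders
heap linearizations: 110

110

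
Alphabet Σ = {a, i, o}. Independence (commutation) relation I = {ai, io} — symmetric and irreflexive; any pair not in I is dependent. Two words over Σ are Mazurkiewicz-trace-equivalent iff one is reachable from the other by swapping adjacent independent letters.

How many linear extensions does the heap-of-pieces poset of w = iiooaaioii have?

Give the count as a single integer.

#0=i has no predecessor
#1=i depends on [0:i]
#2=o has no predecessor
#3=o depends on [2:o]
#4=a depends on [3:o]
#5=a depends on [4:a]
#6=i depends on [1:i]
#7=o depends on [5:a]
#8=i depends on [6:i]
#9=i depends on [8:i]
sources: [0:i, 2:o]
N(rest) = Σ N(rest − s) over sources s of rest; N(one piece) = 1:
  size 1 → [7]=1  [9]=1
  size 2 → [5,7]=1  [7,9]=2  [8,9]=1
  size 3 → [4,5,7]=1  [5,7,9]=3  [6,8,9]=1  [7,8,9]=3
  size 4 → [1,6,8,9]=1  [3,4,5,7]=1  [4,5,7,9]=4  [5,7,8,9]=6  [6,7,8,9]=4
  size 5 → [0,1,6,8,9]=1  [1,6,7,8,9]=5  [2,3,4,5,7]=1  [3,4,5,7,9]=5  [4,5,7,8,9]=10  [5,6,7,8,9]=10
  size 6 → [0,1,6,7,8,9]=6  [1,5,6,7,8,9]=15  [2,3,4,5,7,9]=6  [3,4,5,7,8,9]=15  [4,5,6,7,8,9]=20
  size 7 → [0,1,5,6,7,8,9]=21  [1,4,5,6,7,8,9]=35  [2,3,4,5,7,8,9]=21  [3,4,5,6,7,8,9]=35
  size 8 → [0,1,4,5,6,7,8,9]=56  [1,3,4,5,6,7,8,9]=70  [2,3,4,5,6,7,8,9]=56
  first=0(i) contributes 126
  first=2(o) contributes 126
|[w]| = 252

252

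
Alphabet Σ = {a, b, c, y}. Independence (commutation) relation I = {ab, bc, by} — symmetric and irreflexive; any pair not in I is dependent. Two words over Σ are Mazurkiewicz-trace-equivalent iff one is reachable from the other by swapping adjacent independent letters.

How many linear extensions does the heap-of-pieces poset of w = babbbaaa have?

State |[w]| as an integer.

0(b) covers ∅
1(a) covers ∅
2(b) covers 0:b
3(b) covers 2:b
4(b) covers 3:b
5(a) covers 1:a
6(a) covers 5:a
7(a) covers 6:a
floor of heap: 0:b, 1:a
completions by unplaced set U, small U first (add the entries for U minus each lowest piece of U):
  |U|=1: {4}:1  {7}:1
  |U|=2: {3,4}:1  {4,7}:2  {6,7}:1
  |U|=3: {2,3,4}:1  {3,4,7}:3  {4,6,7}:3  {5,6,7}:1
  |U|=4: {0,2,3,4}:1  {1,5,6,7}:1  {2,3,4,7}:4  {3,4,6,7}:6  {4,5,6,7}:4
  |U|=5: {0,2,3,4,7}:5  {1,4,5,6,7}:5  {2,3,4,6,7}:10  {3,4,5,6,7}:10
  |U|=6: {0,2,3,4,6,7}:15  {1,3,4,5,6,7}:15  {2,3,4,5,6,7}:20
  start at 0(b): 35
  start at 1(a): 35
sum over floor = 70

70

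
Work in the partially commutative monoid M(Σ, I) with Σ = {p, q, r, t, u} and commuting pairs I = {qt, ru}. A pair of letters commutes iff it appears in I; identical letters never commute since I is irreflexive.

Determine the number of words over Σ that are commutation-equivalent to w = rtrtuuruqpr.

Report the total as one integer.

4

drop 0:r onto floor
drop 1:t onto {0:r}
drop 2:r onto {1:t}
drop 3:t onto {2:r}
drop 4:u onto {3:t}
drop 5:u onto {4:u}
drop 6:r onto {3:t}
drop 7:u onto {5:u}
drop 8:q onto {6:r, 7:u}
drop 9:p onto {8:q}
drop 10:r onto {9:p}
ground layer = {0:r}
drop-orders for the pieces not yet dropped (sum over which currently-grounded one goes next):
  1 to go: {10} 1
  2 to go: {9,10} 1
  3 to go: {8,9,10} 1
  4 to go: {6,8,9,10} 1  {7,8,9,10} 1
  5 to go: {5,7,8,9,10} 1  {6,7,8,9,10} 2
  6 to go: {4,5,7,8,9,10} 1  {5,6,7,8,9,10} 3
  7 to go: {4,5,6,7,8,9,10} 4
  8 to go: {3,4,5,6,7,8,9,10} 4
  9 to go: {2,3,4,5,6,7,8,9,10} 4
  if 0:r drops first: 4 orders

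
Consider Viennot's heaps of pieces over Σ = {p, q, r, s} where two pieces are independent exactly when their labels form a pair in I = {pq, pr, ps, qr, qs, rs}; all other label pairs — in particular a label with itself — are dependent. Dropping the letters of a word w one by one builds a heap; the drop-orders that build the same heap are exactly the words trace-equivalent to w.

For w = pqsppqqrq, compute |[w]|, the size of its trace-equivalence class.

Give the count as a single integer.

2520

#0=p has no predecessor
#1=q has no predecessor
#2=s has no predecessor
#3=p depends on [0:p]
#4=p depends on [3:p]
#5=q depends on [1:q]
#6=q depends on [5:q]
#7=r has no predecessor
#8=q depends on [6:q]
sources: [0:p, 1:q, 2:s, 7:r]
N(rest) = Σ N(rest − s) over sources s of rest; N(one piece) = 1:
  size 1 → [2]=1  [4]=1  [7]=1  [8]=1
  size 2 → [2,4]=2  [2,7]=2  [2,8]=2  [3,4]=1  [4,7]=2  [4,8]=2  [6,8]=1  [7,8]=2
  size 3 → [0,3,4]=1  [2,3,4]=3  [2,4,7]=6  [2,4,8]=6  [2,6,8]=3  [2,7,8]=6  [3,4,7]=3  [3,4,8]=3  [4,6,8]=3  [4,7,8]=6  [5,6,8]=1  [6,7,8]=3
  size 4 → [0,2,3,4]=4  [0,3,4,7]=4  [0,3,4,8]=4  [1,5,6,8]=1  [2,3,4,7]=12  [2,3,4,8]=12  [2,4,6,8]=12  [2,4,7,8]=24  [2,5,6,8]=4  [2,6,7,8]=12  [3,4,6,8]=6  [3,4,7,8]=12  [4,5,6,8]=4  [4,6,7,8]=12  [5,6,7,8]=4
  size 5 → [0,2,3,4,7]=20  [0,2,3,4,8]=20  [0,3,4,6,8]=10  [0,3,4,7,8]=20  [1,2,5,6,8]=5  [1,4,5,6,8]=5  [1,5,6,7,8]=5  [2,3,4,6,8]=30  [2,3,4,7,8]=60  [2,4,5,6,8]=20  [2,4,6,7,8]=60  [2,5,6,7,8]=20  [3,4,5,6,8]=10  [3,4,6,7,8]=30  [4,5,6,7,8]=20
  size 6 → [0,2,3,4,6,8]=60  [0,2,3,4,7,8]=120  [0,3,4,5,6,8]=20  [0,3,4,6,7,8]=60  [1,2,4,5,6,8]=30  [1,2,5,6,7,8]=30  [1,3,4,5,6,8]=15  [1,4,5,6,7,8]=30  [2,3,4,5,6,8]=60  [2,3,4,6,7,8]=180  [2,4,5,6,7,8]=120  [3,4,5,6,7,8]=60
  size 7 → [0,1,3,4,5,6,8]=35  [0,2,3,4,5,6,8]=140  [0,2,3,4,6,7,8]=420  [0,3,4,5,6,7,8]=140  [1,2,3,4,5,6,8]=105  [1,2,4,5,6,7,8]=210  [1,3,4,5,6,7,8]=105  [2,3,4,5,6,7,8]=420
  first=0(p) contributes 840
  first=1(q) contributes 1120
  first=2(s) contributes 280
  first=7(r) contributes 280
|[w]| = 2520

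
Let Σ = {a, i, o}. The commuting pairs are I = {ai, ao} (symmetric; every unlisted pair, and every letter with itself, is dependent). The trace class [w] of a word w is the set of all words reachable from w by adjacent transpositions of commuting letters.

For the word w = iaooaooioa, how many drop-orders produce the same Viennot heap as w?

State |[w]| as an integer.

120

piece 0:i — minimal
piece 1:a — minimal
piece 2:o rests on {0:i}
piece 3:o rests on {2:o}
piece 4:a rests on {1:a}
piece 5:o rests on {3:o}
piece 6:o rests on {5:o}
piece 7:i rests on {6:o}
piece 8:o rests on {7:i}
piece 9:a rests on {4:a}
minimal pieces: {0:i, 1:a}
ways to finish when only these pieces remain (= sum over removing one remaining piece with nothing left below it):
  1 left: {8}→1  {9}→1
  2 left: {4,9}→1  {7,8}→1  {8,9}→2
  3 left: {1,4,9}→1  {4,8,9}→3  {6,7,8}→1  {7,8,9}→3
  4 left: {1,4,8,9}→4  {4,7,8,9}→6  {5,6,7,8}→1  {6,7,8,9}→4
  5 left: {1,4,7,8,9}→10  {3,5,6,7,8}→1  {4,6,7,8,9}→10  {5,6,7,8,9}→5
  6 left: {1,4,6,7,8,9}→20  {2,3,5,6,7,8}→1  {3,5,6,7,8,9}→6  {4,5,6,7,8,9}→15
  7 left: {0,2,3,5,6,7,8}→1  {1,4,5,6,7,8,9}→35  {2,3,5,6,7,8,9}→7  {3,4,5,6,7,8,9}→21
  8 left: {0,2,3,5,6,7,8,9}→8  {1,3,4,5,6,7,8,9}→56  {2,3,4,5,6,7,8,9}→28
  placing 0:i first → 84 extensions
  placing 1:a first → 36 extensions
total linear extensions = 120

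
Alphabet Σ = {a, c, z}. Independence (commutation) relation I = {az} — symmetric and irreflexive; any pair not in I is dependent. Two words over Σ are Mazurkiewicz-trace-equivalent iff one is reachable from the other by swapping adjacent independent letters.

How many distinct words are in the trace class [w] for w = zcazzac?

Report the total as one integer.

drop 0:z onto floor
drop 1:c onto {0:z}
drop 2:a onto {1:c}
drop 3:z onto {1:c}
drop 4:z onto {3:z}
drop 5:a onto {2:a}
drop 6:c onto {4:z, 5:a}
ground layer = {0:z}
drop-orders for the pieces not yet dropped (sum over which currently-grounded one goes next):
  1 to go: {6} 1
  2 to go: {4,6} 1  {5,6} 1
  3 to go: {2,5,6} 1  {3,4,6} 1  {4,5,6} 2
  4 to go: {2,4,5,6} 3  {3,4,5,6} 3
  5 to go: {2,3,4,5,6} 6
  if 0:z drops first: 6 orders

6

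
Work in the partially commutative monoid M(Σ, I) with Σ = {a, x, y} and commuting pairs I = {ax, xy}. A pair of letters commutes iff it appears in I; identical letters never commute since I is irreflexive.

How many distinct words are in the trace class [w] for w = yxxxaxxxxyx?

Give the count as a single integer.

0(y) covers ∅
1(x) covers ∅
2(x) covers 1:x
3(x) covers 2:x
4(a) covers 0:y
5(x) covers 3:x
6(x) covers 5:x
7(x) covers 6:x
8(x) covers 7:x
9(y) covers 4:a
10(x) covers 8:x
floor of heap: 0:y, 1:x
completions by unplaced set U, small U first (add the entries for U minus each lowest piece of U):
  |U|=1: {9}:1  {10}:1
  |U|=2: {4,9}:1  {8,10}:1  {9,10}:2
  |U|=3: {0,4,9}:1  {4,9,10}:3  {7,8,10}:1  {8,9,10}:3
  |U|=4: {0,4,9,10}:4  {4,8,9,10}:6  {6,7,8,10}:1  {7,8,9,10}:4
  |U|=5: {0,4,8,9,10}:10  {4,7,8,9,10}:10  {5,6,7,8,10}:1  {6,7,8,9,10}:5
  |U|=6: {0,4,7,8,9,10}:20  {3,5,6,7,8,10}:1  {4,6,7,8,9,10}:15  {5,6,7,8,9,10}:6
  |U|=7: {0,4,6,7,8,9,10}:35  {2,3,5,6,7,8,10}:1  {3,5,6,7,8,9,10}:7  {4,5,6,7,8,9,10}:21
  |U|=8: {0,4,5,6,7,8,9,10}:56  {1,2,3,5,6,7,8,10}:1  {2,3,5,6,7,8,9,10}:8  {3,4,5,6,7,8,9,10}:28
  |U|=9: {0,3,4,5,6,7,8,9,10}:84  {1,2,3,5,6,7,8,9,10}:9  {2,3,4,5,6,7,8,9,10}:36
  start at 0(y): 45
  start at 1(x): 120
sum over floor = 165

165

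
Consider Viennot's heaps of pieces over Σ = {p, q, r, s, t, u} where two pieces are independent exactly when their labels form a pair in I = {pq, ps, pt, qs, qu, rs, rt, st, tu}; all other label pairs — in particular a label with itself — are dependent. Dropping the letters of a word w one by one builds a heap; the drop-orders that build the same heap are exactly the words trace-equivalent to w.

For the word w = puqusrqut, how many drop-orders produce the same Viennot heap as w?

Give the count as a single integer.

#0=p has no predecessor
#1=u depends on [0:p]
#2=q has no predecessor
#3=u depends on [1:u]
#4=s depends on [3:u]
#5=r depends on [2:q, 3:u]
#6=q depends on [5:r]
#7=u depends on [4:s, 5:r]
#8=t depends on [6:q]
sources: [0:p, 2:q]
N(rest) = Σ N(rest − s) over sources s of rest; N(one piece) = 1:
  size 1 → [7]=1  [8]=1
  size 2 → [4,7]=1  [6,8]=1  [7,8]=2
  size 3 → [4,7,8]=3  [6,7,8]=3
  size 4 → [4,6,7,8]=6  [5,6,7,8]=3
  size 5 → [2,5,6,7,8]=3  [4,5,6,7,8]=9
  size 6 → [2,4,5,6,7,8]=12  [3,4,5,6,7,8]=9
  size 7 → [1,3,4,5,6,7,8]=9  [2,3,4,5,6,7,8]=21
  first=0(p) contributes 30
  first=2(q) contributes 9
|[w]| = 39

39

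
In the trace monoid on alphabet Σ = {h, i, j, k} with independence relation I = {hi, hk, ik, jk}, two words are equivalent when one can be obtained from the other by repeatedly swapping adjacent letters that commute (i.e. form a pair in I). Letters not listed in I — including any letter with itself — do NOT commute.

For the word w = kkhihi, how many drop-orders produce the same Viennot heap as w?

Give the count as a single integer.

90

#0=k has no predecessor
#1=k depends on [0:k]
#2=h has no predecessor
#3=i has no predecessor
#4=h depends on [2:h]
#5=i depends on [3:i]
sources: [0:k, 2:h, 3:i]
N(rest) = Σ N(rest − s) over sources s of rest; N(one piece) = 1:
  size 1 → [1]=1  [4]=1  [5]=1
  size 2 → [0,1]=1  [1,4]=2  [1,5]=2  [2,4]=1  [3,5]=1  [4,5]=2
  size 3 → [0,1,4]=3  [0,1,5]=3  [1,2,4]=3  [1,3,5]=3  [1,4,5]=6  [2,4,5]=3  [3,4,5]=3
  size 4 → [0,1,2,4]=6  [0,1,3,5]=6  [0,1,4,5]=12  [1,2,4,5]=12  [1,3,4,5]=12  [2,3,4,5]=6
  first=0(k) contributes 30
  first=2(h) contributes 30
  first=3(i) contributes 30
|[w]| = 90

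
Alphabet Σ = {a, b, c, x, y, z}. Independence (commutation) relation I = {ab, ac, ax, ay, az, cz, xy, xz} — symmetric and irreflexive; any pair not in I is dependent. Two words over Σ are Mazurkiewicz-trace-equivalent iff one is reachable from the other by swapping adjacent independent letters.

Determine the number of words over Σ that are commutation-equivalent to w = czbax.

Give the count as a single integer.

drop 0:c onto floor
drop 1:z onto floor
drop 2:b onto {0:c, 1:z}
drop 3:a onto floor
drop 4:x onto {2:b}
ground layer = {0:c, 1:z, 3:a}
drop-orders for the pieces not yet dropped (sum over which currently-grounded one goes next):
  1 to go: {3} 1  {4} 1
  2 to go: {2,4} 1  {3,4} 2
  3 to go: {0,2,4} 1  {1,2,4} 1  {2,3,4} 3
  if 0:c drops first: 4 orders
  if 1:z drops first: 4 orders
  if 3:a drops first: 2 orders
heap linearizations: 10

10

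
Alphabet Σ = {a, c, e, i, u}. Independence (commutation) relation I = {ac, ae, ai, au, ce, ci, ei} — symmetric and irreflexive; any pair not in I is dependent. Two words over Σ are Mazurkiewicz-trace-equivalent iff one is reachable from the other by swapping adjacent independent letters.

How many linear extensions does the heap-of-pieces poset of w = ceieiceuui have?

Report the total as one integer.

#0=c has no predecessor
#1=e has no predecessor
#2=i has no predecessor
#3=e depends on [1:e]
#4=i depends on [2:i]
#5=c depends on [0:c]
#6=e depends on [3:e]
#7=u depends on [4:i, 5:c, 6:e]
#8=u depends on [7:u]
#9=i depends on [8:u]
sources: [0:c, 1:e, 2:i]
N(rest) = Σ N(rest − s) over sources s of rest; N(one piece) = 1:
  size 1 → [9]=1
  size 2 → [8,9]=1
  size 3 → [7,8,9]=1
  size 4 → [4,7,8,9]=1  [5,7,8,9]=1  [6,7,8,9]=1
  size 5 → [0,5,7,8,9]=1  [2,4,7,8,9]=1  [3,6,7,8,9]=1  [4,5,7,8,9]=2  [4,6,7,8,9]=2  [5,6,7,8,9]=2
  size 6 → [0,4,5,7,8,9]=3  [0,5,6,7,8,9]=3  [1,3,6,7,8,9]=1  [2,4,5,7,8,9]=3  [2,4,6,7,8,9]=3  [3,4,6,7,8,9]=3  [3,5,6,7,8,9]=3  [4,5,6,7,8,9]=6
  size 7 → [0,2,4,5,7,8,9]=6  [0,3,5,6,7,8,9]=6  [0,4,5,6,7,8,9]=12  [1,3,4,6,7,8,9]=4  [1,3,5,6,7,8,9]=4  [2,3,4,6,7,8,9]=6  [2,4,5,6,7,8,9]=12  [3,4,5,6,7,8,9]=12
  size 8 → [0,1,3,5,6,7,8,9]=10  [0,2,4,5,6,7,8,9]=30  [0,3,4,5,6,7,8,9]=30  [1,2,3,4,6,7,8,9]=10  [1,3,4,5,6,7,8,9]=20  [2,3,4,5,6,7,8,9]=30
  first=0(c) contributes 60
  first=1(e) contributes 90
  first=2(i) contributes 60
|[w]| = 210

210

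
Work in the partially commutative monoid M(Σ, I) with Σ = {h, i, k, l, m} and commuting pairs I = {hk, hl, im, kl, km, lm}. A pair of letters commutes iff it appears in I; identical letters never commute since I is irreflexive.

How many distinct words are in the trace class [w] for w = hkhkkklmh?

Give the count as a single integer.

0(h) covers ∅
1(k) covers ∅
2(h) covers 0:h
3(k) covers 1:k
4(k) covers 3:k
5(k) covers 4:k
6(l) covers ∅
7(m) covers 2:h
8(h) covers 7:m
floor of heap: 0:h, 1:k, 6:l
completions by unplaced set U, small U first (add the entries for U minus each lowest piece of U):
  |U|=1: {5}:1  {6}:1  {8}:1
  |U|=2: {4,5}:1  {5,6}:2  {5,8}:2  {6,8}:2  {7,8}:1
  |U|=3: {2,7,8}:1  {3,4,5}:1  {4,5,6}:3  {4,5,8}:3  {5,6,8}:6  {5,7,8}:3  {6,7,8}:3
  |U|=4: {0,2,7,8}:1  {1,3,4,5}:1  {2,5,7,8}:4  {2,6,7,8}:4  {3,4,5,6}:4  {3,4,5,8}:4  {4,5,6,8}:12  {4,5,7,8}:6  {5,6,7,8}:12
  |U|=5: {0,2,5,7,8}:5  {0,2,6,7,8}:5  {1,3,4,5,6}:5  {1,3,4,5,8}:5  {2,4,5,7,8}:10  {2,5,6,7,8}:20  {3,4,5,6,8}:20  {3,4,5,7,8}:10  {4,5,6,7,8}:30
  |U|=6: {0,2,4,5,7,8}:15  {0,2,5,6,7,8}:30  {1,3,4,5,6,8}:30  {1,3,4,5,7,8}:15  {2,3,4,5,7,8}:20  {2,4,5,6,7,8}:60  {3,4,5,6,7,8}:60
  |U|=7: {0,2,3,4,5,7,8}:35  {0,2,4,5,6,7,8}:105  {1,2,3,4,5,7,8}:35  {1,3,4,5,6,7,8}:105  {2,3,4,5,6,7,8}:140
  start at 0(h): 280
  start at 1(k): 280
  start at 6(l): 70
sum over floor = 630

630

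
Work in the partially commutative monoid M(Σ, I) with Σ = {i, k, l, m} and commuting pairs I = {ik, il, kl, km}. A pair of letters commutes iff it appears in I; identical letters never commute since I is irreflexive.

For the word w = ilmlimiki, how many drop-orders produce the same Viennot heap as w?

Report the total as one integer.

36

0(i) covers ∅
1(l) covers ∅
2(m) covers 0:i, 1:l
3(l) covers 2:m
4(i) covers 2:m
5(m) covers 3:l, 4:i
6(i) covers 5:m
7(k) covers ∅
8(i) covers 6:i
floor of heap: 0:i, 1:l, 7:k
completions by unplaced set U, small U first (add the entries for U minus each lowest piece of U):
  |U|=1: {7}:1  {8}:1
  |U|=2: {6,8}:1  {7,8}:2
  |U|=3: {5,6,8}:1  {6,7,8}:3
  |U|=4: {3,5,6,8}:1  {4,5,6,8}:1  {5,6,7,8}:4
  |U|=5: {3,4,5,6,8}:2  {3,5,6,7,8}:5  {4,5,6,7,8}:5
  |U|=6: {2,3,4,5,6,8}:2  {3,4,5,6,7,8}:12
  |U|=7: {0,2,3,4,5,6,8}:2  {1,2,3,4,5,6,8}:2  {2,3,4,5,6,7,8}:14
  start at 0(i): 16
  start at 1(l): 16
  start at 7(k): 4
sum over floor = 36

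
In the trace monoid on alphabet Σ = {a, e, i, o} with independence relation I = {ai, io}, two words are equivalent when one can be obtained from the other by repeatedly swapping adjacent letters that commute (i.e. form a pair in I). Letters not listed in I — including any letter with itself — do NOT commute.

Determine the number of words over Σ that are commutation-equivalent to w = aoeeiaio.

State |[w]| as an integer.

6

drop 0:a onto floor
drop 1:o onto {0:a}
drop 2:e onto {1:o}
drop 3:e onto {2:e}
drop 4:i onto {3:e}
drop 5:a onto {3:e}
drop 6:i onto {4:i}
drop 7:o onto {5:a}
ground layer = {0:a}
drop-orders for the pieces not yet dropped (sum over which currently-grounded one goes next):
  1 to go: {6} 1  {7} 1
  2 to go: {4,6} 1  {5,7} 1  {6,7} 2
  3 to go: {4,6,7} 3  {5,6,7} 3
  4 to go: {4,5,6,7} 6
  5 to go: {3,4,5,6,7} 6
  6 to go: {2,3,4,5,6,7} 6
  if 0:a drops first: 6 orders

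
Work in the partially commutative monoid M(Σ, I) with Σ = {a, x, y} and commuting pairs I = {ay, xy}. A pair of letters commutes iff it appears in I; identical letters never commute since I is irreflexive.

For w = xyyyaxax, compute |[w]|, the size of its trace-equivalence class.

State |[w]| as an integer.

#0=x has no predecessor
#1=y has no predecessor
#2=y depends on [1:y]
#3=y depends on [2:y]
#4=a depends on [0:x]
#5=x depends on [4:a]
#6=a depends on [5:x]
#7=x depends on [6:a]
sources: [0:x, 1:y]
N(rest) = Σ N(rest − s) over sources s of rest; N(one piece) = 1:
  size 1 → [3]=1  [7]=1
  size 2 → [2,3]=1  [3,7]=2  [6,7]=1
  size 3 → [1,2,3]=1  [2,3,7]=3  [3,6,7]=3  [5,6,7]=1
  size 4 → [1,2,3,7]=4  [2,3,6,7]=6  [3,5,6,7]=4  [4,5,6,7]=1
  size 5 → [0,4,5,6,7]=1  [1,2,3,6,7]=10  [2,3,5,6,7]=10  [3,4,5,6,7]=5
  size 6 → [0,3,4,5,6,7]=6  [1,2,3,5,6,7]=20  [2,3,4,5,6,7]=15
  first=0(x) contributes 35
  first=1(y) contributes 21
|[w]| = 56

56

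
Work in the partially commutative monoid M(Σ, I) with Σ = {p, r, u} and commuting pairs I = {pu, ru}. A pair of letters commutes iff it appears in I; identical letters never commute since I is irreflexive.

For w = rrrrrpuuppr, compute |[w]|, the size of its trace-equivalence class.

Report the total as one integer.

piece 0:r — minimal
piece 1:r rests on {0:r}
piece 2:r rests on {1:r}
piece 3:r rests on {2:r}
piece 4:r rests on {3:r}
piece 5:p rests on {4:r}
piece 6:u — minimal
piece 7:u rests on {6:u}
piece 8:p rests on {5:p}
piece 9:p rests on {8:p}
piece 10:r rests on {9:p}
minimal pieces: {0:r, 6:u}
ways to finish when only these pieces remain (= sum over removing one remaining piece with nothing left below it):
  1 left: {7}→1  {10}→1
  2 left: {6,7}→1  {7,10}→2  {9,10}→1
  3 left: {6,7,10}→3  {7,9,10}→3  {8,9,10}→1
  4 left: {5,8,9,10}→1  {6,7,9,10}→6  {7,8,9,10}→4
  5 left: {4,5,8,9,10}→1  {5,7,8,9,10}→5  {6,7,8,9,10}→10
  6 left: {3,4,5,8,9,10}→1  {4,5,7,8,9,10}→6  {5,6,7,8,9,10}→15
  7 left: {2,3,4,5,8,9,10}→1  {3,4,5,7,8,9,10}→7  {4,5,6,7,8,9,10}→21
  8 left: {1,2,3,4,5,8,9,10}→1  {2,3,4,5,7,8,9,10}→8  {3,4,5,6,7,8,9,10}→28
  9 left: {0,1,2,3,4,5,8,9,10}→1  {1,2,3,4,5,7,8,9,10}→9  {2,3,4,5,6,7,8,9,10}→36
  placing 0:r first → 45 extensions
  placing 6:u first → 10 extensions
total linear extensions = 55

55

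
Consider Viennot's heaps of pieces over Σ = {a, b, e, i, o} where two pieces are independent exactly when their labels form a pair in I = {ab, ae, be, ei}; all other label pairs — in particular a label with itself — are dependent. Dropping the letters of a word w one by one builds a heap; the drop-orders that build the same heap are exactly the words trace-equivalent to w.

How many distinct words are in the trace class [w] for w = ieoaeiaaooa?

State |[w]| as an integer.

10

drop 0:i onto floor
drop 1:e onto floor
drop 2:o onto {0:i, 1:e}
drop 3:a onto {2:o}
drop 4:e onto {2:o}
drop 5:i onto {3:a}
drop 6:a onto {5:i}
drop 7:a onto {6:a}
drop 8:o onto {4:e, 7:a}
drop 9:o onto {8:o}
drop 10:a onto {9:o}
ground layer = {0:i, 1:e}
drop-orders for the pieces not yet dropped (sum over which currently-grounded one goes next):
  1 to go: {10} 1
  2 to go: {9,10} 1
  3 to go: {8,9,10} 1
  4 to go: {4,8,9,10} 1  {7,8,9,10} 1
  5 to go: {4,7,8,9,10} 2  {6,7,8,9,10} 1
  6 to go: {4,6,7,8,9,10} 3  {5,6,7,8,9,10} 1
  7 to go: {3,5,6,7,8,9,10} 1  {4,5,6,7,8,9,10} 4
  8 to go: {3,4,5,6,7,8,9,10} 5
  9 to go: {2,3,4,5,6,7,8,9,10} 5
  if 0:i drops first: 5 orders
  if 1:e drops first: 5 orders
heap linearizations: 10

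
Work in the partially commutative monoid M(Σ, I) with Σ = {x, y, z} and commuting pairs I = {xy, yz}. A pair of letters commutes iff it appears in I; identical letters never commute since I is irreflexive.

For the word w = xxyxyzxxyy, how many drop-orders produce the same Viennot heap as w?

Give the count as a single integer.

210

drop 0:x onto floor
drop 1:x onto {0:x}
drop 2:y onto floor
drop 3:x onto {1:x}
drop 4:y onto {2:y}
drop 5:z onto {3:x}
drop 6:x onto {5:z}
drop 7:x onto {6:x}
drop 8:y onto {4:y}
drop 9:y onto {8:y}
ground layer = {0:x, 2:y}
drop-orders for the pieces not yet dropped (sum over which currently-grounded one goes next):
  1 to go: {7} 1  {9} 1
  2 to go: {6,7} 1  {7,9} 2  {8,9} 1
  3 to go: {4,8,9} 1  {5,6,7} 1  {6,7,9} 3  {7,8,9} 3
  4 to go: {2,4,8,9} 1  {3,5,6,7} 1  {4,7,8,9} 4  {5,6,7,9} 4  {6,7,8,9} 6
  5 to go: {1,3,5,6,7} 1  {2,4,7,8,9} 5  {3,5,6,7,9} 5  {4,6,7,8,9} 10  {5,6,7,8,9} 10
  6 to go: {0,1,3,5,6,7} 1  {1,3,5,6,7,9} 6  {2,4,6,7,8,9} 15  {3,5,6,7,8,9} 15  {4,5,6,7,8,9} 20
  7 to go: {0,1,3,5,6,7,9} 7  {1,3,5,6,7,8,9} 21  {2,4,5,6,7,8,9} 35  {3,4,5,6,7,8,9} 35
  8 to go: {0,1,3,5,6,7,8,9} 28  {1,3,4,5,6,7,8,9} 56  {2,3,4,5,6,7,8,9} 70
  if 0:x drops first: 126 orders
  if 2:y drops first: 84 orders
heap linearizations: 210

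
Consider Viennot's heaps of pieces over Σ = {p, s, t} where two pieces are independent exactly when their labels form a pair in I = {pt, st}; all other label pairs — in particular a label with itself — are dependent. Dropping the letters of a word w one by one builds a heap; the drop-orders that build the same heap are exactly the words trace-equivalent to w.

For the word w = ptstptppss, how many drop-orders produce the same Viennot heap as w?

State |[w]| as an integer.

120

piece 0:p — minimal
piece 1:t — minimal
piece 2:s rests on {0:p}
piece 3:t rests on {1:t}
piece 4:p rests on {2:s}
piece 5:t rests on {3:t}
piece 6:p rests on {4:p}
piece 7:p rests on {6:p}
piece 8:s rests on {7:p}
piece 9:s rests on {8:s}
minimal pieces: {0:p, 1:t}
ways to finish when only these pieces remain (= sum over removing one remaining piece with nothing left below it):
  1 left: {5}→1  {9}→1
  2 left: {3,5}→1  {5,9}→2  {8,9}→1
  3 left: {1,3,5}→1  {3,5,9}→3  {5,8,9}→3  {7,8,9}→1
  4 left: {1,3,5,9}→4  {3,5,8,9}→6  {5,7,8,9}→4  {6,7,8,9}→1
  5 left: {1,3,5,8,9}→10  {3,5,7,8,9}→10  {4,6,7,8,9}→1  {5,6,7,8,9}→5
  6 left: {1,3,5,7,8,9}→20  {2,4,6,7,8,9}→1  {3,5,6,7,8,9}→15  {4,5,6,7,8,9}→6
  7 left: {0,2,4,6,7,8,9}→1  {1,3,5,6,7,8,9}→35  {2,4,5,6,7,8,9}→7  {3,4,5,6,7,8,9}→21
  8 left: {0,2,4,5,6,7,8,9}→8  {1,3,4,5,6,7,8,9}→56  {2,3,4,5,6,7,8,9}→28
  placing 0:p first → 84 extensions
  placing 1:t first → 36 extensions
total linear extensions = 120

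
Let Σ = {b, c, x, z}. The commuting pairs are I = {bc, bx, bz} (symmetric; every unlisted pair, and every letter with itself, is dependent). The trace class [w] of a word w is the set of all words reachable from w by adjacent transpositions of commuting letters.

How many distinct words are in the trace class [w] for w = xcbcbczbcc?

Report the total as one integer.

120

piece 0:x — minimal
piece 1:c rests on {0:x}
piece 2:b — minimal
piece 3:c rests on {1:c}
piece 4:b rests on {2:b}
piece 5:c rests on {3:c}
piece 6:z rests on {5:c}
piece 7:b rests on {4:b}
piece 8:c rests on {6:z}
piece 9:c rests on {8:c}
minimal pieces: {0:x, 2:b}
ways to finish when only these pieces remain (= sum over removing one remaining piece with nothing left below it):
  1 left: {7}→1  {9}→1
  2 left: {4,7}→1  {7,9}→2  {8,9}→1
  3 left: {2,4,7}→1  {4,7,9}→3  {6,8,9}→1  {7,8,9}→3
  4 left: {2,4,7,9}→4  {4,7,8,9}→6  {5,6,8,9}→1  {6,7,8,9}→4
  5 left: {2,4,7,8,9}→10  {3,5,6,8,9}→1  {4,6,7,8,9}→10  {5,6,7,8,9}→5
  6 left: {1,3,5,6,8,9}→1  {2,4,6,7,8,9}→20  {3,5,6,7,8,9}→6  {4,5,6,7,8,9}→15
  7 left: {0,1,3,5,6,8,9}→1  {1,3,5,6,7,8,9}→7  {2,4,5,6,7,8,9}→35  {3,4,5,6,7,8,9}→21
  8 left: {0,1,3,5,6,7,8,9}→8  {1,3,4,5,6,7,8,9}→28  {2,3,4,5,6,7,8,9}→56
  placing 0:x first → 84 extensions
  placing 2:b first → 36 extensions
total linear extensions = 120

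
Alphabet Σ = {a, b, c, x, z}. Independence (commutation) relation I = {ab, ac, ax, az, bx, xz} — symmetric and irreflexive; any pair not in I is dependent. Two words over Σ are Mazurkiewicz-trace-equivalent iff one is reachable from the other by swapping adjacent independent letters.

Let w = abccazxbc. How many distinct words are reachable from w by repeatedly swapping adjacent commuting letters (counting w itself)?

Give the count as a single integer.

108

piece 0:a — minimal
piece 1:b — minimal
piece 2:c rests on {1:b}
piece 3:c rests on {2:c}
piece 4:a rests on {0:a}
piece 5:z rests on {3:c}
piece 6:x rests on {3:c}
piece 7:b rests on {5:z}
piece 8:c rests on {6:x, 7:b}
minimal pieces: {0:a, 1:b}
ways to finish when only these pieces remain (= sum over removing one remaining piece with nothing left below it):
  1 left: {4}→1  {8}→1
  2 left: {0,4}→1  {4,8}→2  {6,8}→1  {7,8}→1
  3 left: {0,4,8}→3  {4,6,8}→3  {4,7,8}→3  {5,7,8}→1  {6,7,8}→2
  4 left: {0,4,6,8}→6  {0,4,7,8}→6  {4,5,7,8}→4  {4,6,7,8}→8  {5,6,7,8}→3
  5 left: {0,4,5,7,8}→10  {0,4,6,7,8}→20  {3,5,6,7,8}→3  {4,5,6,7,8}→15
  6 left: {0,4,5,6,7,8}→45  {2,3,5,6,7,8}→3  {3,4,5,6,7,8}→18
  7 left: {0,3,4,5,6,7,8}→63  {1,2,3,5,6,7,8}→3  {2,3,4,5,6,7,8}→21
  placing 0:a first → 24 extensions
  placing 1:b first → 84 extensions
total linear extensions = 108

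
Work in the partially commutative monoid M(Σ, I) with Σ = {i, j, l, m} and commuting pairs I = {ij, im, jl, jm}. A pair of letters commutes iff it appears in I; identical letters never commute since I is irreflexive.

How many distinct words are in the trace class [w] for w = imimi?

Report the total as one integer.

0(i) covers ∅
1(m) covers ∅
2(i) covers 0:i
3(m) covers 1:m
4(i) covers 2:i
floor of heap: 0:i, 1:m
completions by unplaced set U, small U first (add the entries for U minus each lowest piece of U):
  |U|=1: {3}:1  {4}:1
  |U|=2: {1,3}:1  {2,4}:1  {3,4}:2
  |U|=3: {0,2,4}:1  {1,3,4}:3  {2,3,4}:3
  start at 0(i): 6
  start at 1(m): 4
sum over floor = 10

10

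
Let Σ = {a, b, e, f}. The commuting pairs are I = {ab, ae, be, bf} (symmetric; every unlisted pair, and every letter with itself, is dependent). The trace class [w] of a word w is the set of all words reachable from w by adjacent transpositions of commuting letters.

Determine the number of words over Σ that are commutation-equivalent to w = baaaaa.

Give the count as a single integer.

0(b) covers ∅
1(a) covers ∅
2(a) covers 1:a
3(a) covers 2:a
4(a) covers 3:a
5(a) covers 4:a
floor of heap: 0:b, 1:a
completions by unplaced set U, small U first (add the entries for U minus each lowest piece of U):
  |U|=1: {0}:1  {5}:1
  |U|=2: {0,5}:2  {4,5}:1
  |U|=3: {0,4,5}:3  {3,4,5}:1
  |U|=4: {0,3,4,5}:4  {2,3,4,5}:1
  start at 0(b): 1
  start at 1(a): 5
sum over floor = 6

6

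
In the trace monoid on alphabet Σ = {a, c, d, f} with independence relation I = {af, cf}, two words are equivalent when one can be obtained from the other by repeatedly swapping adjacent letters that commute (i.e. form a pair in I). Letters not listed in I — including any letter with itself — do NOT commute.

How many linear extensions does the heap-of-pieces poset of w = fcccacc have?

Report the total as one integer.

piece 0:f — minimal
piece 1:c — minimal
piece 2:c rests on {1:c}
piece 3:c rests on {2:c}
piece 4:a rests on {3:c}
piece 5:c rests on {4:a}
piece 6:c rests on {5:c}
minimal pieces: {0:f, 1:c}
ways to finish when only these pieces remain (= sum over removing one remaining piece with nothing left below it):
  1 left: {0}→1  {6}→1
  2 left: {0,6}→2  {5,6}→1
  3 left: {0,5,6}→3  {4,5,6}→1
  4 left: {0,4,5,6}→4  {3,4,5,6}→1
  5 left: {0,3,4,5,6}→5  {2,3,4,5,6}→1
  placing 0:f first → 1 extensions
  placing 1:c first → 6 extensions
total linear extensions = 7

7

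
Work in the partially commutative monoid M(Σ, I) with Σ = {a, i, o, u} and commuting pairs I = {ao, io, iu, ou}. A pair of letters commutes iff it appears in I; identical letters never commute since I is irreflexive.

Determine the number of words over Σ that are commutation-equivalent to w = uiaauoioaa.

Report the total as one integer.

0(u) covers ∅
1(i) covers ∅
2(a) covers 0:u, 1:i
3(a) covers 2:a
4(u) covers 3:a
5(o) covers ∅
6(i) covers 3:a
7(o) covers 5:o
8(a) covers 4:u, 6:i
9(a) covers 8:a
floor of heap: 0:u, 1:i, 5:o
completions by unplaced set U, small U first (add the entries for U minus each lowest piece of U):
  |U|=1: {7}:1  {9}:1
  |U|=2: {5,7}:1  {7,9}:2  {8,9}:1
  |U|=3: {4,8,9}:1  {5,7,9}:3  {6,8,9}:1  {7,8,9}:3
  |U|=4: {4,6,8,9}:2  {4,7,8,9}:4  {5,7,8,9}:6  {6,7,8,9}:4
  |U|=5: {3,4,6,8,9}:2  {4,5,7,8,9}:10  {4,6,7,8,9}:10  {5,6,7,8,9}:10
  |U|=6: {2,3,4,6,8,9}:2  {3,4,6,7,8,9}:12  {4,5,6,7,8,9}:30
  |U|=7: {0,2,3,4,6,8,9}:2  {1,2,3,4,6,8,9}:2  {2,3,4,6,7,8,9}:14  {3,4,5,6,7,8,9}:42
  |U|=8: {0,1,2,3,4,6,8,9}:4  {0,2,3,4,6,7,8,9}:16  {1,2,3,4,6,7,8,9}:16  {2,3,4,5,6,7,8,9}:56
  start at 0(u): 72
  start at 1(i): 72
  start at 5(o): 36
sum over floor = 180

180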